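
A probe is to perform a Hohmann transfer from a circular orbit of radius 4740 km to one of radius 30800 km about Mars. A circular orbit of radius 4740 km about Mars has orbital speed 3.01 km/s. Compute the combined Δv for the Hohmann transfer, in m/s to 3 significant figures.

From the circular-orbit relation v² = μ/r at r = 4740 km: μ = v²r = (3.01)² × 4740 = 42944.9 km³/s².
Semi-major axis of the transfer orbit: a_t = (4740 + 30800)/2 = 17770 km.
Circular speed at r₁: v₁ = √(μ/r₁) = √(42944.9/4740) = 3.0100 km/s.
On the transfer ellipse at r₁, vis-viva equation gives v_p = √[μ(2/r₁ − 1/a_t)] = 3.9628 km/s.
First burn Δv₁ = |v_p − v₁| = 0.9528 km/s.
At r₂, v₂ = √(μ/r₂) = 1.18081 km/s.
Transfer-orbit speed at r₂: v_a = √[μ(2/r₂ − 1/a_t)] = 0.609854 km/s.
Second burn Δv₂ = |v₂ − v_a| = 0.5710 km/s.
Total Δv = Δv₁ + Δv₂ = 1.524 km/s.

Δv = 1520 m/s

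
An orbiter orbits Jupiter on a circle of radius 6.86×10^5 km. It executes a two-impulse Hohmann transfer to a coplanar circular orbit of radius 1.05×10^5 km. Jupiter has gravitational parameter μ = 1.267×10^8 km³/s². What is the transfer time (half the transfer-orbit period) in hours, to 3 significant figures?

t = 19.3 hours

Transfer-ellipse semi-major axis a_t = (r₁ + r₂)/2 = (6.860×10^5 + 1.050×10^5)/2 = 3.955×10^5 km.
Transfer time t = π√(a_t³/μ) = π√((3.955×10^5)³ / 1.267×10^8) = 69420 s.
Converting: 69420 s ÷ 3600 s/hour = 19.3 hours.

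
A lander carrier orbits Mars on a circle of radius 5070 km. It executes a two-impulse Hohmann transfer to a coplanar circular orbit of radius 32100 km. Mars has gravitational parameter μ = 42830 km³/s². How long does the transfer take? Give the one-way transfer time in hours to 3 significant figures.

t = 10.7 hours

The Hohmann ellipse has a_t = (r₁ + r₂)/2 = 18585 km.
By Kepler's third law the transfer-orbit period is T = 2π√(a_t³/μ), so t = T/2 = 38460 s.
Converting: 38460 s ÷ 3600 s/hour = 10.7 hours.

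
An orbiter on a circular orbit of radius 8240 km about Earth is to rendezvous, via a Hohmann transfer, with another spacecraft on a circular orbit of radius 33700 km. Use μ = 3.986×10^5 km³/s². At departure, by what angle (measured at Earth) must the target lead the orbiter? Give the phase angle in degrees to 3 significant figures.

Transfer-ellipse semi-major axis a_t = (r₁ + r₂)/2 = (8240 + 33700)/2 = 20970 km.
Transfer time t = π√(a_t³/μ) = 15110.50 s.
Target angular speed ω₂ = √(μ/r₂³) = 1.020525×10^-4 rad/s.
Angle swept by the target during transfer: ω₂·t = 1.54206 rad = 88.354°.
The orbiter traverses 180° on the transfer ellipse, so the target must lead by 180° − 88.354° = 91.6°.

φ = 91.6°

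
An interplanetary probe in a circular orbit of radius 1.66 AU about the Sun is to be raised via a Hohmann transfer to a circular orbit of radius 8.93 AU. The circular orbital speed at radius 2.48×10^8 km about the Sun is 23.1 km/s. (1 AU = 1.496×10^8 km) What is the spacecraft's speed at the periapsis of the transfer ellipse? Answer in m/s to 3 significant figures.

From the circular-orbit relation v² = μ/r at r = 2.48×10^8 km: μ = v²r = (23.1)² × 2.48×10^8 = 1.32335×10^11 km³/s².
In km: r₁ = 1.66 × 1.496×10^8 = 2.48336×10^8 km; r₂ = 8.93 × 1.496×10^8 = 1.335928×10^9 km.
Transfer-ellipse semi-major axis a_t = (r₁ + r₂)/2 = (2.48336×10^8 + 1.335928×10^9)/2 = 7.92132×10^8 km.
The periapsis of the transfer ellipse is at r = 2.48336×10^8 km.
From the vis-viva equation, v = √[μ(2/r − 1/a_t)] = 29.98 km/s.

v = 30000 m/s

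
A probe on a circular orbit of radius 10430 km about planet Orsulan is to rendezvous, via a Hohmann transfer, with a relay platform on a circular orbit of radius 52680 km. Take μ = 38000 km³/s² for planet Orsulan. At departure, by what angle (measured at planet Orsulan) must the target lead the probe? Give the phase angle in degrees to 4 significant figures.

Semi-major axis of the transfer orbit: a_t = (10430 + 52680)/2 = 31555 km.
The half-period of the transfer ellipse is t = π√(a_t³/μ) = 90336 s.
Target angular speed ω₂ = √(μ/r₂³) = 1.6122×10^-5 rad/s.
Angle swept by the target during transfer: ω₂·t = 1.4564 rad = 83.45°.
Arrival is 180° from departure on the ellipse, so φ = 180° − 83.45° = 96.55°.

φ = 96.55°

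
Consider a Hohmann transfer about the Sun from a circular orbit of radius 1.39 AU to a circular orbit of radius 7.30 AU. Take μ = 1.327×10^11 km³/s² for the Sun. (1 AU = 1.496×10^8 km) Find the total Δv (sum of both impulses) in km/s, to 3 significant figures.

In km: r₁ = 1.39 × 1.496×10^8 = 2.07944×10^8 km; r₂ = 7.30 × 1.496×10^8 = 1.09208×10^9 km.
Transfer-ellipse semi-major axis a_t = (r₁ + r₂)/2 = (2.07944×10^8 + 1.09208×10^9)/2 = 6.50012×10^8 km.
Circular speed at r₁: v₁ = √(μ/r₁) = √(1.327×10^11/2.07944×10^8) = 25.262 km/s.
On the transfer ellipse at r₁, vis-viva gives v_p = √[μ(2/r₁ − 1/a_t)] = 32.744 km/s.
First burn Δv₁ = |v_p − v₁| = 7.482 km/s.
Circular speed at r₂: v₂ = √(μ/r₂) = 11.023 km/s.
Transfer-orbit speed at r₂: v_a = √[μ(2/r₂ − 1/a_t)] = 6.2348 km/s.
Second burn Δv₂ = |v₂ − v_a| = 4.788 km/s.
Total Δv = Δv₁ + Δv₂ = 12.27 km/s.

Δv = 12.3 km/s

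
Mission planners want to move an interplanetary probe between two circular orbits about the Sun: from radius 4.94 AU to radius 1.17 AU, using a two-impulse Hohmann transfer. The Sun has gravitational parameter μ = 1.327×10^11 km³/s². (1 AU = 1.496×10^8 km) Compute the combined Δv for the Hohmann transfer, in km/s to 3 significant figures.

Δv = 12.6 km/s

In km: r₁ = 4.94 × 1.496×10^8 = 7.39024×10^8 km; r₂ = 1.17 × 1.496×10^8 = 1.75032×10^8 km.
The Hohmann ellipse has a_t = (r₁ + r₂)/2 = 4.57028×10^8 km.
At r₁ the circular-orbit speed is v₁ = √(μ/r₁) = 13.40 km/s.
On the transfer ellipse at r₁, vis-viva gives v_a = √[μ(2/r₁ − 1/a_t)] = 8.293 km/s.
First burn Δv₁ = |v_a − v₁| = 5.107 km/s.
Circular speed at r₂: v₂ = √(μ/r₂) = 27.534 km/s.
Transfer-orbit speed at r₂: v_p = √[μ(2/r₂ − 1/a_t)] = 35.013 km/s.
Second burn Δv₂ = |v₂ − v_p| = 7.479 km/s.
Δv = Δv₁ + Δv₂ = 5.107 + 7.479 = 12.59 km/s.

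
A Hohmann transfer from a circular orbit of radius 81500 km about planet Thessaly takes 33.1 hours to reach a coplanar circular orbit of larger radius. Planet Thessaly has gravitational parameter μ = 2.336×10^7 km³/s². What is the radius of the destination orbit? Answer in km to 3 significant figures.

r₂ = 5.64×10^5 km

Transfer time t = 33.1 hours = 1.1916×10^5 s, and t = π√(a_t³/μ).
So a_t = (μ t²/π²)^(1/3) = (2.336×10^7 × (1.1916×10^5)² / π²)^(1/3) = 3.2271×10^5 km.
Since a_t = (r₁ + r₂)/2, r₂ = 2a_t − r₁ = 2×3.2271×10^5 − 81500 = 5.6392×10^5 km.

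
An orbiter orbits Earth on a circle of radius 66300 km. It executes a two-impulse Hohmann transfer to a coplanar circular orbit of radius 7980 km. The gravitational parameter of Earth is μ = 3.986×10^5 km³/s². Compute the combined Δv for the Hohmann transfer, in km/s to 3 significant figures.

Semi-major axis of the transfer orbit: a_t = (66300 + 7980)/2 = 37140 km.
At r₁ the circular-orbit speed is v₁ = √(μ/r₁) = 2.4520 km/s.
On the transfer ellipse at r₁, vis-viva equation gives v_a = √[μ(2/r₁ − 1/a_t)] = 1.1366 km/s.
First burn Δv₁ = |v_a − v₁| = 1.3154 km/s.
At r₂, v₂ = √(μ/r₂) = 7.0675 km/s.
Transfer-orbit speed at r₂: v_p = √[μ(2/r₂ − 1/a_t)] = 9.4428 km/s.
Second burn Δv₂ = |v₂ − v_p| = 2.3753 km/s.
Δv = Δv₁ + Δv₂ = 1.3154 + 2.3753 = 3.691 km/s.

Δv = 3.69 km/s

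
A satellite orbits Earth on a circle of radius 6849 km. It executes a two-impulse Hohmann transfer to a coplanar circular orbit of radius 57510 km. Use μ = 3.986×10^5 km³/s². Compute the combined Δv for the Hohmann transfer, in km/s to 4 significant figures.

Δv = 3.988 km/s

Transfer-ellipse semi-major axis a_t = (r₁ + r₂)/2 = (6849 + 57510)/2 = 32179.5 km.
Circular speed at r₁: v₁ = √(μ/r₁) = √(3.986×10^5/6849) = 7.6288 km/s.
On the transfer ellipse at r₁, v² = μ(2/r − 1/a) gives v_p = √[μ(2/r₁ − 1/a_t)] = 10.199 km/s.
First burn Δv₁ = |v_p − v₁| = 2.570 km/s.
At r₂, v₂ = √(μ/r₂) = 2.633 km/s.
Transfer-orbit speed at r₂: v_a = √[μ(2/r₂ − 1/a_t)] = 1.215 km/s.
Second burn Δv₂ = |v₂ − v_a| = 1.418 km/s.
Total Δv = Δv₁ + Δv₂ = 3.988 km/s.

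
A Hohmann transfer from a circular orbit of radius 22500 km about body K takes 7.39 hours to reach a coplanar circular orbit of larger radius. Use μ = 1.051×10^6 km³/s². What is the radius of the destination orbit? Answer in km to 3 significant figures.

r₂ = 62000 km

Transfer time t = 7.39 hours = 26604 s, and t = π√(a_t³/μ).
So a_t = (μ t²/π²)^(1/3) = (1.051×10^6 × (26604)² / π²)^(1/3) = 42241 km.
Since a_t = (r₁ + r₂)/2, r₂ = 2a_t − r₁ = 2×42241 − 22500 = 61982 km.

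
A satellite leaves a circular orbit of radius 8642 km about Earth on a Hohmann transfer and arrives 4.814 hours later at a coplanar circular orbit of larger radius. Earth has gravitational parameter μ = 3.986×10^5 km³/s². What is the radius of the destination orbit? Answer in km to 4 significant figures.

r₂ = 37310 km

Transfer time t = 4.814 hours = 17330.4 s, and t = π√(a_t³/μ).
So a_t = (μ t²/π²)^(1/3) = (3.986×10^5 × (17330.4)² / π²)^(1/3) = 22977 km.
Since a_t = (r₁ + r₂)/2, r₂ = 2a_t − r₁ = 2×22977 − 8642 = 37312 km.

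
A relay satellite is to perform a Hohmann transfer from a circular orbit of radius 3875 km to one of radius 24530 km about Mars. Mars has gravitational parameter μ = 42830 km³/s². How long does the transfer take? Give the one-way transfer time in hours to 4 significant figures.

The Hohmann ellipse has a_t = (r₁ + r₂)/2 = 14202.5 km.
Half the transfer-orbit period gives t = π√(a_t³/μ) = 25693 s.
Converting: 25693 s ÷ 3600 s/hour = 7.137 hours.

t = 7.137 hours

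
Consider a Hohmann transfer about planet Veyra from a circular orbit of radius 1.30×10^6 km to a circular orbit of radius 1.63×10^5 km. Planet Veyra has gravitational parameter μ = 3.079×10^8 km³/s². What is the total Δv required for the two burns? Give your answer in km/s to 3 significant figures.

The Hohmann ellipse has a_t = (r₁ + r₂)/2 = 7.315×10^5 km.
At r₁ the circular-orbit speed is v₁ = √(μ/r₁) = 15.3898 km/s.
On the transfer ellipse at r₁, v² = μ(2/r − 1/a) gives v_a = √[μ(2/r₁ − 1/a_t)] = 7.26474 km/s.
First burn Δv₁ = |v_a − v₁| = 8.1251 km/s.
Circular speed at r₂: v₂ = √(μ/r₂) = 43.46213 km/s.
Transfer-orbit speed at r₂: v_p = √[μ(2/r₂ − 1/a_t)] = 57.93961 km/s.
Second burn Δv₂ = |v₂ − v_p| = 14.477 km/s.
Δv = Δv₁ + Δv₂ = 8.1251 + 14.477 = 22.60 km/s.

Δv = 22.6 km/s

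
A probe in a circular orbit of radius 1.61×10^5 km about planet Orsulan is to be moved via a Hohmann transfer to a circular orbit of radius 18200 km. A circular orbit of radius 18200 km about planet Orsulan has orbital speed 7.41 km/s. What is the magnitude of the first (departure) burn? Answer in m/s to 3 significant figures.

From the circular-orbit relation v² = μ/r at r = 18200 km: μ = v²r = (7.41)² × 18200 = 9.99327×10^5 km³/s².
Transfer-ellipse semi-major axis a_t = (r₁ + r₂)/2 = (1.610×10^5 + 18200)/2 = 89600 km.
On the circular orbit at r = 1.610×10^5 km, v_c = √(μ/r) = 2.49139 km/s.
Transfer-orbit speed at the same r (vis-viva, a = a_t): v_t = √[μ(2/r − 1/a_t)] = 1.12285 km/s.
Δv₁ = |v_t − v_c| = |1.12285 − 2.49139| = 1.369 km/s.

Δv₁ = 1370 m/s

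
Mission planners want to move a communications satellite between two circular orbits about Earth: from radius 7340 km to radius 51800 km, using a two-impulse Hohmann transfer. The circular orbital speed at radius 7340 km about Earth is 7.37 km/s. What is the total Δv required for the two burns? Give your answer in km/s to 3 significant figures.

From the circular-orbit relation v² = μ/r at r = 7340 km: μ = v²r = (7.37)² × 7340 = 3.98686×10^5 km³/s².
The Hohmann ellipse has a_t = (r₁ + r₂)/2 = 29570 km.
At r₁ the circular-orbit speed is v₁ = √(μ/r₁) = 7.370 km/s.
Transfer-orbit speed at r₁ (v² = μ(2/r − 1/a)): v_p = √[μ(2/r₁ − 1/a_t)] = 9.755 km/s.
First burn Δv₁ = |v_p − v₁| = 2.385 km/s.
Circular speed at r₂: v₂ = √(μ/r₂) = 2.774 km/s.
Transfer-orbit speed at r₂: v_a = √[μ(2/r₂ − 1/a_t)] = 1.382 km/s.
Second burn Δv₂ = |v₂ − v_a| = 1.392 km/s.
Total Δv = Δv₁ + Δv₂ = 3.777 km/s.

Δv = 3.78 km/s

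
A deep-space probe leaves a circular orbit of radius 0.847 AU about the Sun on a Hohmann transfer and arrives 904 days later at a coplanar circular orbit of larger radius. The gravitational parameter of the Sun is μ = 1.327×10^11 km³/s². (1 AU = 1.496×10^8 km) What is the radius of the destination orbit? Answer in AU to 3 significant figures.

In km: r₁ = 0.847 × 1.496×10^8 = 1.267112×10^8 km.
Transfer time t = 904 days = 7.81056×10^7 s, and t = π√(a_t³/μ).
So a_t = (μ t²/π²)^(1/3) = (1.327×10^11 × (7.81056×10^7)² / π²)^(1/3) = 4.3449×10^8 km.
Since a_t = (r₁ + r₂)/2, r₂ = 2a_t − r₁ = 2×4.3449×10^8 − 1.267112×10^8 = 7.422688×10^8 km.
In AU: r₂ = 7.422688×10^8 / 1.496×10^8 = 4.96 AU.

r₂ = 4.96 AU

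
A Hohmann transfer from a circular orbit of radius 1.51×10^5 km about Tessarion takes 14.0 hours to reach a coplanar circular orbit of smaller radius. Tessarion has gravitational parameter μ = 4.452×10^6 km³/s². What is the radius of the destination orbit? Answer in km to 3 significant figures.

Transfer time t = 14.0 hours = 50400 s, and t = π√(a_t³/μ).
So a_t = (μ t²/π²)^(1/3) = (4.452×10^6 × (50400)² / π²)^(1/3) = 1.0464×10^5 km.
Since a_t = (r₁ + r₂)/2, r₂ = 2a_t − r₁ = 2×1.0464×10^5 − 1.510×10^5 = 58280 km.

r₂ = 58300 km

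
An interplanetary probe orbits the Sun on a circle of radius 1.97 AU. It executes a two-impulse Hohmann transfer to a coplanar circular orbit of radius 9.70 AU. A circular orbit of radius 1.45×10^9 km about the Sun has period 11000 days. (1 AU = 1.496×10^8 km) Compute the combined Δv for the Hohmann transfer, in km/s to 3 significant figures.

Δv = 10.2 km/s

From Kepler's third law T² = 4π²r³/μ at r = 1.45×10^9 km, T = 11000 days = 11000 × 86400 s = 9.504×10^8 s: μ = 4π²r³/T² = 1.33245×10^11 km³/s².
In km: r₁ = 1.97 × 1.496×10^8 = 2.94712×10^8 km; r₂ = 9.70 × 1.496×10^8 = 1.45112×10^9 km.
Semi-major axis of the transfer orbit: a_t = (2.94712×10^8 + 1.45112×10^9)/2 = 8.72916×10^8 km.
Circular speed at r₁: v₁ = √(μ/r₁) = √(1.33245×10^11/2.94712×10^8) = 21.263 km/s.
Transfer-orbit speed at r₁ (vis-viva): v_p = √[μ(2/r₁ − 1/a_t)] = 27.415 km/s.
First burn Δv₁ = |v_p − v₁| = 6.152 km/s.
Circular speed at r₂: v₂ = √(μ/r₂) = 9.5824 km/s.
Transfer-orbit speed at r₂: v_a = √[μ(2/r₂ − 1/a_t)] = 5.5678 km/s.
Second burn Δv₂ = |v₂ − v_a| = 4.015 km/s.
Δv = Δv₁ + Δv₂ = 6.152 + 4.015 = 10.17 km/s.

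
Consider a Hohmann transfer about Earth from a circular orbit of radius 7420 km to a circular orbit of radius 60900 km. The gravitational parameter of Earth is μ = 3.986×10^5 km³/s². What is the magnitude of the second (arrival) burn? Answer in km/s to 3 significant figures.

Δv₂ = 1.37 km/s

Transfer-ellipse semi-major axis a_t = (r₁ + r₂)/2 = (7420 + 60900)/2 = 34160 km.
On the circular orbit at r = 60900 km, v_c = √(μ/r) = 2.558 km/s.
Vis-viva on the transfer ellipse at r = 60900 km gives v_t = √[μ(2/r − 1/a_t)] = 1.192 km/s.
Δv₂ = |v_t − v_c| = |1.192 − 2.558| = 1.366 km/s.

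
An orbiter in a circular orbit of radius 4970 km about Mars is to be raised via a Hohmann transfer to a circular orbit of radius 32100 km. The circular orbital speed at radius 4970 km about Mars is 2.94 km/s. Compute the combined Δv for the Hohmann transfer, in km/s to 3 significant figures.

Δv = 1.49 km/s

From the circular-orbit relation v² = μ/r at r = 4970 km: μ = v²r = (2.94)² × 4970 = 42958.7 km³/s².
Semi-major axis of the transfer orbit: a_t = (4970 + 32100)/2 = 18535 km.
At r₁ the circular-orbit speed is v₁ = √(μ/r₁) = 2.940 km/s.
On the transfer ellipse at r₁, vis-viva equation gives v_p = √[μ(2/r₁ − 1/a_t)] = 3.869 km/s.
First burn Δv₁ = |v_p − v₁| = 0.9290 km/s.
At r₂, v₂ = √(μ/r₂) = 1.1568 km/s.
Transfer-orbit speed at r₂: v_a = √[μ(2/r₂ − 1/a_t)] = 0.59904 km/s.
Second burn Δv₂ = |v₂ − v_a| = 0.5578 km/s.
Δv = Δv₁ + Δv₂ = 0.9290 + 0.5578 = 1.487 km/s.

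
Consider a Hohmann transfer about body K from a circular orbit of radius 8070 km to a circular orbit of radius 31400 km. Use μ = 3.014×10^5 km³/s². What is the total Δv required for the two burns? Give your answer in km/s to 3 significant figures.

Δv = 2.71 km/s

The Hohmann ellipse has a_t = (r₁ + r₂)/2 = 19735 km.
At r₁ the circular-orbit speed is v₁ = √(μ/r₁) = 6.1113 km/s.
On the transfer ellipse at r₁, vis-viva equation gives v_p = √[μ(2/r₁ − 1/a_t)] = 7.7087 km/s.
First burn Δv₁ = |v_p − v₁| = 1.597 km/s.
Circular speed at r₂: v₂ = √(μ/r₂) = 3.098 km/s.
Transfer-orbit speed at r₂: v_a = √[μ(2/r₂ − 1/a_t)] = 1.981 km/s.
Second burn Δv₂ = |v₂ − v_a| = 1.117 km/s.
Total Δv = Δv₁ + Δv₂ = 2.714 km/s.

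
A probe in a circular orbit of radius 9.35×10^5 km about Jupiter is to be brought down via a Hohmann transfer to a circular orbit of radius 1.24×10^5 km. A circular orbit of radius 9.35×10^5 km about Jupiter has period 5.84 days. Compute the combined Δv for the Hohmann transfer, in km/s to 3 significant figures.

Δv = 16.5 km/s

From Kepler's third law T² = 4π²r³/μ at r = 9.35×10^5 km, T = 5.84 days = 5.84 × 86400 s = 5.04576×10^5 s: μ = 4π²r³/T² = 1.26748×10^8 km³/s².
Transfer-ellipse semi-major axis a_t = (r₁ + r₂)/2 = (9.350×10^5 + 1.240×10^5)/2 = 5.295×10^5 km.
Circular speed at r₁: v₁ = √(μ/r₁) = √(1.26748×10^8/9.350×10^5) = 11.643 km/s.
On the transfer ellipse at r₁, vis-viva gives v_a = √[μ(2/r₁ − 1/a_t)] = 5.6343 km/s.
First burn Δv₁ = |v_a − v₁| = 6.009 km/s.
Circular speed at r₂: v₂ = √(μ/r₂) = 31.97 km/s.
Transfer-orbit speed at r₂: v_p = √[μ(2/r₂ − 1/a_t)] = 42.48 km/s.
Second burn Δv₂ = |v₂ − v_p| = 10.51 km/s.
Total Δv = Δv₁ + Δv₂ = 16.52 km/s.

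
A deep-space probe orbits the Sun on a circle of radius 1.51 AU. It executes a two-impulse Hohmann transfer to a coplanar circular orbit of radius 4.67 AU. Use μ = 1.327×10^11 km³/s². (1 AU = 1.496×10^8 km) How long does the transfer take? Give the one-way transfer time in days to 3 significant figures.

In km: r₁ = 1.51 × 1.496×10^8 = 2.25896×10^8 km; r₂ = 4.67 × 1.496×10^8 = 6.98632×10^8 km.
The Hohmann ellipse has a_t = (r₁ + r₂)/2 = 4.62264×10^8 km.
By Kepler's third law the transfer-orbit period is T = 2π√(a_t³/μ), so t = T/2 = 8.571×10^7 s.
Converting: 8.571×10^7 s ÷ 86400 s/day = 992 days.

t = 992 days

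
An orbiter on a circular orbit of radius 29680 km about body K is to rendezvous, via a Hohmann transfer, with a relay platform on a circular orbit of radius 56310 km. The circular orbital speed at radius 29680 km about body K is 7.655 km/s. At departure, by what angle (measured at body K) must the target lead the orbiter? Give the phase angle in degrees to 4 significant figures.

φ = 59.91°

From the circular-orbit relation v² = μ/r at r = 29680 km: μ = v²r = (7.655)² × 29680 = 1.73922×10^6 km³/s².
The Hohmann ellipse has a_t = (r₁ + r₂)/2 = 42995 km.
Transfer time t = π√(a_t³/μ) = 21240 s.
The target's mean motion on its circular orbit is ω₂ = √(μ/r₂³) = 9.870×10^-5 rad/s.
Angle swept by the target during transfer: ω₂·t = 2.096 rad = 120.09°.
Arrival is 180° from departure on the ellipse, so φ = 180° − 120.09° = 59.91°.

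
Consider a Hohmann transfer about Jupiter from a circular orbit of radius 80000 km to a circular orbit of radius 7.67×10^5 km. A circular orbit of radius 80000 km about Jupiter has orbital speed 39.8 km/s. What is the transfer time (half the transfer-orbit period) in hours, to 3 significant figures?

t = 21.4 hours

From the circular-orbit relation v² = μ/r at r = 80000 km: μ = v²r = (39.8)² × 80000 = 1.26723×10^8 km³/s².
Semi-major axis of the transfer orbit: a_t = (80000 + 7.670×10^5)/2 = 4.235×10^5 km.
Transfer time t = π√(a_t³/μ) = π√((4.235×10^5)³ / 1.26723×10^8) = 76910 s.
Converting: 76910 s ÷ 3600 s/hour = 21.4 hours.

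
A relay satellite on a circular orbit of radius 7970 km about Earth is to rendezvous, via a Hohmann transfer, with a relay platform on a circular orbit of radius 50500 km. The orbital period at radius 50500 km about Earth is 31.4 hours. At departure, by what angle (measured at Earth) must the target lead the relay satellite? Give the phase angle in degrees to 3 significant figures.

φ = 101°

From Kepler's third law T² = 4π²r³/μ at r = 50500 km, T = 31.4 hours = 31.4 × 3600 s = 1.1304×10^5 s: μ = 4π²r³/T² = 3.97896×10^5 km³/s².
Semi-major axis of the transfer orbit: a_t = (7970 + 50500)/2 = 29235 km.
Transfer time t = π√(a_t³/μ) = 24895.4 s.
Target angular speed ω₂ = √(μ/r₂³) = 5.55837×10^-5 rad/s.
Angle swept by the target during transfer: ω₂·t = 1.38378 rad = 79.28°.
Arrival is 180° from departure on the ellipse, so φ = 180° − 79.28° = 101°.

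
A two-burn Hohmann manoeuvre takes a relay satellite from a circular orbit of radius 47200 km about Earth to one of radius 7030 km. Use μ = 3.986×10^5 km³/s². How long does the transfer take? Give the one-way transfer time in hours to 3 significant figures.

t = 6.17 hours

The Hohmann ellipse has a_t = (r₁ + r₂)/2 = 27115 km.
By Kepler's third law the transfer-orbit period is T = 2π√(a_t³/μ), so t = T/2 = 22220 s.
Converting: 22220 s ÷ 3600 s/hour = 6.17 hours.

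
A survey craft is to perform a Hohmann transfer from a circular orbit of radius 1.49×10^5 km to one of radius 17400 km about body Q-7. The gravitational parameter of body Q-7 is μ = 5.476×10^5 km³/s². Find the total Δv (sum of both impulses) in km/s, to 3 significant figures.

The Hohmann ellipse has a_t = (r₁ + r₂)/2 = 83200 km.
At r₁ the circular-orbit speed is v₁ = √(μ/r₁) = 1.9171 km/s.
Transfer-orbit speed at r₁ (vis-viva equation): v_a = √[μ(2/r₁ − 1/a_t)] = 0.87670 km/s.
First burn Δv₁ = |v_a − v₁| = 1.0404 km/s.
At r₂, v₂ = √(μ/r₂) = 5.6099 km/s.
Transfer-orbit speed at r₂: v_p = √[μ(2/r₂ − 1/a_t)] = 7.5074 km/s.
Second burn Δv₂ = |v₂ − v_p| = 1.8975 km/s.
Total Δv = Δv₁ + Δv₂ = 2.938 km/s.

Δv = 2.94 km/s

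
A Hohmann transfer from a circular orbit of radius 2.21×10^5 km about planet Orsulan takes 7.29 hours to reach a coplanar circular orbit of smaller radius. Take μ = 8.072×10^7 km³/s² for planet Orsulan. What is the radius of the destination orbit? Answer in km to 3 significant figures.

Transfer time t = 7.29 hours = 26244 s, and t = π√(a_t³/μ).
So a_t = (μ t²/π²)^(1/3) = (8.072×10^7 × (26244)² / π²)^(1/3) = 1.7793×10^5 km.
Since a_t = (r₁ + r₂)/2, r₂ = 2a_t − r₁ = 2×1.7793×10^5 − 2.210×10^5 = 1.3486×10^5 km.

r₂ = 1.35×10^5 km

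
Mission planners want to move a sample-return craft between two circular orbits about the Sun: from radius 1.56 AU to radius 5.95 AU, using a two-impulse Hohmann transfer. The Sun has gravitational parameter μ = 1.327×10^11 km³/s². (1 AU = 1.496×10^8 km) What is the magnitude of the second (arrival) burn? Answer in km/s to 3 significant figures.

Δv₂ = 4.34 km/s

In km: r₁ = 1.56 × 1.496×10^8 = 2.33376×10^8 km; r₂ = 5.95 × 1.496×10^8 = 8.9012×10^8 km.
The Hohmann ellipse has a_t = (r₁ + r₂)/2 = 5.61748×10^8 km.
On the circular orbit at r = 8.9012×10^8 km, v_c = √(μ/r) = 12.21 km/s.
Vis-viva on the transfer ellipse at r = 8.9012×10^8 km gives v_t = √[μ(2/r − 1/a_t)] = 7.870 km/s.
Δv₂ = |v_t − v_c| = |7.870 − 12.21| = 4.340 km/s.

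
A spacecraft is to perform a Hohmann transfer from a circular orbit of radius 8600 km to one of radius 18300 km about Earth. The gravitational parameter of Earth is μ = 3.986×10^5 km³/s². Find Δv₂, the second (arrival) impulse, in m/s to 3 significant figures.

Δv₂ = 935 m/s

Semi-major axis of the transfer orbit: a_t = (8600 + 18300)/2 = 13450 km.
Circular speed at r = 18300 km: v_c = √(μ/r) = 4.667057 km/s.
Transfer-orbit speed at the same r (vis-viva, a = a_t): v_t = √[μ(2/r − 1/a_t)] = 3.731910 km/s.
Δv₂ = |v_t − v_c| = |3.731910 − 4.667057| = 0.9351 km/s.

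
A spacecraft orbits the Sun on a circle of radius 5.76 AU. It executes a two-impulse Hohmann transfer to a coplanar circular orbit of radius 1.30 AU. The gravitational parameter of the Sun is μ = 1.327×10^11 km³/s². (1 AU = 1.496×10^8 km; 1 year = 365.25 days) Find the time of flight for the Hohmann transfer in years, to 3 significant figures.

In km: r₁ = 5.76 × 1.496×10^8 = 8.61696×10^8 km; r₂ = 1.30 × 1.496×10^8 = 1.9448×10^8 km.
The Hohmann ellipse has a_t = (r₁ + r₂)/2 = 5.28088×10^8 km.
Half the transfer-orbit period gives t = π√(a_t³/μ) = 1.047×10^8 s.
Converting: 1.047×10^8 s ÷ 3.15576×10^7 s/year (365.25 × 86400) = 3.32 years.

t = 3.32 years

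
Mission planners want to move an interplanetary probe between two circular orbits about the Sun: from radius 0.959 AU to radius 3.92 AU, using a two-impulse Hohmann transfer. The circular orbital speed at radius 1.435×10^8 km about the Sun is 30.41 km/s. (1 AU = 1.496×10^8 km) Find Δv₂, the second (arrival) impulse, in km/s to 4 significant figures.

Δv₂ = 5.611 km/s

From the circular-orbit relation v² = μ/r at r = 1.435×10^8 km: μ = v²r = (30.41)² × 1.435×10^8 = 1.32704×10^11 km³/s².
In km: r₁ = 0.959 × 1.496×10^8 = 1.434664×10^8 km; r₂ = 3.92 × 1.496×10^8 = 5.86432×10^8 km.
Transfer-ellipse semi-major axis a_t = (r₁ + r₂)/2 = (1.434664×10^8 + 5.86432×10^8)/2 = 3.649492×10^8 km.
Circular speed at r = 5.86432×10^8 km: v_c = √(μ/r) = 15.043 km/s.
Transfer-orbit speed at the same r (vis-viva, a = a_t): v_t = √[μ(2/r − 1/a_t)] = 9.4318 km/s.
Δv₂ = |v_t − v_c| = |9.4318 − 15.043| = 5.611 km/s.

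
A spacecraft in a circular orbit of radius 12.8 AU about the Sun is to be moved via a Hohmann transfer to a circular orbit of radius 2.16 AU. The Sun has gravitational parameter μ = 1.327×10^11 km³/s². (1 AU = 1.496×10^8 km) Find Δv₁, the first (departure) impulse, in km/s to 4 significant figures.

Δv₁ = 3.851 km/s

In km: r₁ = 12.8 × 1.496×10^8 = 1.91488×10^9 km; r₂ = 2.16 × 1.496×10^8 = 3.23136×10^8 km.
Transfer-ellipse semi-major axis a_t = (r₁ + r₂)/2 = (1.91488×10^9 + 3.23136×10^8)/2 = 1.119008×10^9 km.
Circular speed at r = 1.91488×10^9 km: v_c = √(μ/r) = 8.3246 km/s.
Vis-viva on the transfer ellipse at r = 1.91488×10^9 km gives v_t = √[μ(2/r − 1/a_t)] = 4.4734 km/s.
Δv₁ = |v_t − v_c| = |4.4734 − 8.3246| = 3.851 km/s.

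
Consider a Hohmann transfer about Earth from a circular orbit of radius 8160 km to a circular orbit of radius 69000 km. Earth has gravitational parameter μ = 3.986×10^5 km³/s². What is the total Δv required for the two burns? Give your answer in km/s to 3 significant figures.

Δv = 3.66 km/s

The Hohmann ellipse has a_t = (r₁ + r₂)/2 = 38580 km.
At r₁ the circular-orbit speed is v₁ = √(μ/r₁) = 6.989 km/s.
On the transfer ellipse at r₁, v² = μ(2/r − 1/a) gives v_p = √[μ(2/r₁ − 1/a_t)] = 9.347 km/s.
First burn Δv₁ = |v_p − v₁| = 2.358 km/s.
At r₂, v₂ = √(μ/r₂) = 2.403 km/s.
Transfer-orbit speed at r₂: v_a = √[μ(2/r₂ − 1/a_t)] = 1.105 km/s.
Second burn Δv₂ = |v₂ − v_a| = 1.298 km/s.
Δv = Δv₁ + Δv₂ = 2.358 + 1.298 = 3.656 km/s.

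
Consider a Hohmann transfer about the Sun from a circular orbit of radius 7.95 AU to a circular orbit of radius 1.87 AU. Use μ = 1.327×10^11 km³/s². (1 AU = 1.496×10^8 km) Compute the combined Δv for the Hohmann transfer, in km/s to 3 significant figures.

In km: r₁ = 7.95 × 1.496×10^8 = 1.18932×10^9 km; r₂ = 1.87 × 1.496×10^8 = 2.79752×10^8 km.
The Hohmann ellipse has a_t = (r₁ + r₂)/2 = 7.34536×10^8 km.
At r₁ the circular-orbit speed is v₁ = √(μ/r₁) = 10.563 km/s.
On the transfer ellipse at r₁, vis-viva gives v_a = √[μ(2/r₁ − 1/a_t)] = 6.5188 km/s.
First burn Δv₁ = |v_a − v₁| = 4.044 km/s.
Circular speed at r₂: v₂ = √(μ/r₂) = 21.780 km/s.
Transfer-orbit speed at r₂: v_p = √[μ(2/r₂ − 1/a_t)] = 27.714 km/s.
Second burn Δv₂ = |v₂ − v_p| = 5.934 km/s.
Δv = Δv₁ + Δv₂ = 4.044 + 5.934 = 9.978 km/s.

Δv = 9.98 km/s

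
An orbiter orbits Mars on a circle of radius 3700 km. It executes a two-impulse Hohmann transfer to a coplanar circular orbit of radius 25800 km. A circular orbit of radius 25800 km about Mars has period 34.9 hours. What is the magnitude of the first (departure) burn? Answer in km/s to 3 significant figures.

From Kepler's third law T² = 4π²r³/μ at r = 25800 km, T = 34.9 hours = 34.9 × 3600 s = 1.2564×10^5 s: μ = 4π²r³/T² = 42950.0 km³/s².
The Hohmann ellipse has a_t = (r₁ + r₂)/2 = 14750 km.
On the circular orbit at r = 3700 km, v_c = √(μ/r) = 3.407 km/s.
Transfer-orbit speed at the same r (vis-viva, a = a_t): v_t = √[μ(2/r − 1/a_t)] = 4.506 km/s.
Δv₁ = |v_t − v_c| = |4.506 − 3.407| = 1.099 km/s.

Δv₁ = 1.10 km/s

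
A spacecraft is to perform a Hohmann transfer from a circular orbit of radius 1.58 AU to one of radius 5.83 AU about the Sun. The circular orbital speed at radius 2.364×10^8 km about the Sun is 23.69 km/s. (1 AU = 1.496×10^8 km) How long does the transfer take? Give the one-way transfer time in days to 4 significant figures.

From the circular-orbit relation v² = μ/r at r = 2.364×10^8 km: μ = v²r = (23.69)² × 2.364×10^8 = 1.32671×10^11 km³/s².
In km: r₁ = 1.58 × 1.496×10^8 = 2.36368×10^8 km; r₂ = 5.83 × 1.496×10^8 = 8.72168×10^8 km.
The Hohmann ellipse has a_t = (r₁ + r₂)/2 = 5.54268×10^8 km.
By Kepler's third law the transfer-orbit period is T = 2π√(a_t³/μ), so t = T/2 = 1.1255×10^8 s.
Converting: 1.1255×10^8 s ÷ 86400 s/day = 1303 days.

t = 1303 days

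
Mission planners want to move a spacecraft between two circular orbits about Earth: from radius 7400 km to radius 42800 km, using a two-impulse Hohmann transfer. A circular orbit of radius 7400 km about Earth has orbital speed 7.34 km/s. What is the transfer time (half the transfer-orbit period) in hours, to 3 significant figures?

t = 5.50 hours

From the circular-orbit relation v² = μ/r at r = 7400 km: μ = v²r = (7.34)² × 7400 = 3.98679×10^5 km³/s².
Transfer-ellipse semi-major axis a_t = (r₁ + r₂)/2 = (7400 + 42800)/2 = 25100 km.
Transfer time t = π√(a_t³/μ) = π√((25100)³ / 3.98679×10^5) = 19790 s.
Converting: 19790 s ÷ 3600 s/hour = 5.50 hours.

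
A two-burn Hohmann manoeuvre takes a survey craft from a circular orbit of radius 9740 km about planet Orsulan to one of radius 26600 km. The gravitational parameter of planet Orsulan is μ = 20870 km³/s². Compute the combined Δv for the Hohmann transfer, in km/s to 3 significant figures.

Semi-major axis of the transfer orbit: a_t = (9740 + 26600)/2 = 18170 km.
At r₁ the circular-orbit speed is v₁ = √(μ/r₁) = 1.4638 km/s.
Transfer-orbit speed at r₁ (vis-viva equation): v_p = √[μ(2/r₁ − 1/a_t)] = 1.7711 km/s.
First burn Δv₁ = |v_p − v₁| = 0.3073 km/s.
At r₂, v₂ = √(μ/r₂) = 0.8858 km/s.
Transfer-orbit speed at r₂: v_a = √[μ(2/r₂ − 1/a_t)] = 0.6485 km/s.
Second burn Δv₂ = |v₂ − v_a| = 0.2373 km/s.
Δv = Δv₁ + Δv₂ = 0.3073 + 0.2373 = 0.5446 km/s.

Δv = 0.545 km/s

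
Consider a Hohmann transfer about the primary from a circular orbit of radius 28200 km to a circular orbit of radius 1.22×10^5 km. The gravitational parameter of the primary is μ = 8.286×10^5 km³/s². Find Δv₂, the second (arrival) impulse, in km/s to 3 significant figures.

Semi-major axis of the transfer orbit: a_t = (28200 + 1.220×10^5)/2 = 75100 km.
Circular speed at r = 1.220×10^5 km: v_c = √(μ/r) = 2.606 km/s.
Vis-viva on the transfer ellipse at r = 1.220×10^5 km gives v_t = √[μ(2/r − 1/a_t)] = 1.597 km/s.
Δv₂ = |v_t − v_c| = |1.597 − 2.606| = 1.009 km/s.

Δv₂ = 1.01 km/s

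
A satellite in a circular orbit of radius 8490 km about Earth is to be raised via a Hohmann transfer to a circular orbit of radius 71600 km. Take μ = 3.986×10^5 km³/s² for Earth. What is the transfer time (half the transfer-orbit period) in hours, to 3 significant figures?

t = 11.1 hours

The Hohmann ellipse has a_t = (r₁ + r₂)/2 = 40045 km.
Transfer time t = π√(a_t³/μ) = π√((40045)³ / 3.986×10^5) = 39880 s.
Converting: 39880 s ÷ 3600 s/hour = 11.1 hours.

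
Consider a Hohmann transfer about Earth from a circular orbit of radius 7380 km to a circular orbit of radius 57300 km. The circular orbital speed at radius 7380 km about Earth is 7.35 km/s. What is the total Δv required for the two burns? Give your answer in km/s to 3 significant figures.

Δv = 3.81 km/s

From the circular-orbit relation v² = μ/r at r = 7380 km: μ = v²r = (7.35)² × 7380 = 3.98686×10^5 km³/s².
Transfer-ellipse semi-major axis a_t = (r₁ + r₂)/2 = (7380 + 57300)/2 = 32340 km.
At r₁ the circular-orbit speed is v₁ = √(μ/r₁) = 7.3500 km/s.
On the transfer ellipse at r₁, vis-viva gives v_p = √[μ(2/r₁ − 1/a_t)] = 9.7835 km/s.
First burn Δv₁ = |v_p − v₁| = 2.4335 km/s.
Circular speed at r₂: v₂ = √(μ/r₂) = 2.6378 km/s.
Transfer-orbit speed at r₂: v_a = √[μ(2/r₂ − 1/a_t)] = 1.2601 km/s.
Second burn Δv₂ = |v₂ − v_a| = 1.3777 km/s.
Δv = Δv₁ + Δv₂ = 2.4335 + 1.3777 = 3.811 km/s.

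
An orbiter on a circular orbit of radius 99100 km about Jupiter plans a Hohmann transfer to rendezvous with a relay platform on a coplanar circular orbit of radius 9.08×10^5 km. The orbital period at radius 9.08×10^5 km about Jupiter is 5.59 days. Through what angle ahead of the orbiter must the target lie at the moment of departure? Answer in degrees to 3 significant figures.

From Kepler's third law T² = 4π²r³/μ at r = 9.08×10^5 km, T = 5.59 days = 5.59 × 86400 s = 4.82976×10^5 s: μ = 4π²r³/T² = 1.26697×10^8 km³/s².
The Hohmann ellipse has a_t = (r₁ + r₂)/2 = 5.0355×10^5 km.
Transfer time t = π√(a_t³/μ) = 99731 s.
Target angular speed ω₂ = √(μ/r₂³) = 1.3009×10^-5 rad/s.
Angle swept by the target during transfer: ω₂·t = 1.2974 rad = 74.34°.
Arrival is 180° from departure on the ellipse, so φ = 180° − 74.34° = 106°.

φ = 106°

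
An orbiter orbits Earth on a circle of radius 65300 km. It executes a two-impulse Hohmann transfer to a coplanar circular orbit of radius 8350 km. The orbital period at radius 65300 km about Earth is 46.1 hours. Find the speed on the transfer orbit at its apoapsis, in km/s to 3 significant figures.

v = 1.18 km/s

From Kepler's third law T² = 4π²r³/μ at r = 65300 km, T = 46.1 hours = 46.1 × 3600 s = 1.6596×10^5 s: μ = 4π²r³/T² = 3.99110×10^5 km³/s².
Transfer-ellipse semi-major axis a_t = (r₁ + r₂)/2 = (65300 + 8350)/2 = 36825 km.
At apoapsis, r = 65300 km.
From the vis-viva equation, v = √[μ(2/r − 1/a_t)] = 1.177 km/s.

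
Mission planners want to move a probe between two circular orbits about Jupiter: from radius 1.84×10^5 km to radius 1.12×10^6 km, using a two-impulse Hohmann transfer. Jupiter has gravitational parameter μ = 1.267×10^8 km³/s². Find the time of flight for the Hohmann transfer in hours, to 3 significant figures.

The Hohmann ellipse has a_t = (r₁ + r₂)/2 = 6.520×10^5 km.
By Kepler's third law the transfer-orbit period is T = 2π√(a_t³/μ), so t = T/2 = 1.469×10^5 s.
Converting: 1.469×10^5 s ÷ 3600 s/hour = 40.8 hours.

t = 40.8 hours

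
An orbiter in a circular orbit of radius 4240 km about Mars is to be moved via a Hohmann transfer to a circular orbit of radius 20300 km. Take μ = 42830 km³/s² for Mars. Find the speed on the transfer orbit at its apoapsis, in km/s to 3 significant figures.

v = 0.854 km/s

Semi-major axis of the transfer orbit: a_t = (4240 + 20300)/2 = 12270 km.
The apoapsis of the transfer ellipse is at r = 20300 km.
From the vis-viva equation, v = √[μ(2/r − 1/a_t)] = 0.8539 km/s.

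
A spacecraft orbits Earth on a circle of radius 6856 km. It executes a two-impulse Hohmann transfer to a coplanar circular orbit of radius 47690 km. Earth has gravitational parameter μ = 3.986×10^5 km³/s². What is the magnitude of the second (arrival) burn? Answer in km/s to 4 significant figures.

Transfer-ellipse semi-major axis a_t = (r₁ + r₂)/2 = (6856 + 47690)/2 = 27273 km.
On the circular orbit at r = 47690 km, v_c = √(μ/r) = 2.89105 km/s.
Transfer-orbit speed at the same r (vis-viva, a = a_t): v_t = √[μ(2/r − 1/a_t)] = 1.44952 km/s.
Δv₂ = |v_t − v_c| = |1.44952 − 2.89105| = 1.442 km/s.

Δv₂ = 1.442 km/s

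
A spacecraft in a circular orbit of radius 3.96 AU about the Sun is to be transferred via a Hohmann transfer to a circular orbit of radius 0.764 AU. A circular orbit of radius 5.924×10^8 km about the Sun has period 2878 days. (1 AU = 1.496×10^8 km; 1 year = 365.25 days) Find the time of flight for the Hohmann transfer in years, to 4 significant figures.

From Kepler's third law T² = 4π²r³/μ at r = 5.924×10^8 km, T = 2878 days = 2878 × 86400 s = 2.486592×10^8 s: μ = 4π²r³/T² = 1.32738×10^11 km³/s².
In km: r₁ = 3.96 × 1.496×10^8 = 5.92416×10^8 km; r₂ = 0.764 × 1.496×10^8 = 1.142944×10^8 km.
Transfer-ellipse semi-major axis a_t = (r₁ + r₂)/2 = (5.92416×10^8 + 1.142944×10^8)/2 = 3.533552×10^8 km.
By Kepler's third law the transfer-orbit period is T = 2π√(a_t³/μ), so t = T/2 = 5.728×10^7 s.
Converting: 5.728×10^7 s ÷ 3.15576×10^7 s/year (365.25 × 86400) = 1.815 years.

t = 1.815 years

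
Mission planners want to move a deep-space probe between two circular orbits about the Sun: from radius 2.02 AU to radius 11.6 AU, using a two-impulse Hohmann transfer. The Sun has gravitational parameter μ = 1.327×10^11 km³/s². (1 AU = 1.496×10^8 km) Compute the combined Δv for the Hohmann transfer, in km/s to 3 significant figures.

In km: r₁ = 2.02 × 1.496×10^8 = 3.02192×10^8 km; r₂ = 11.6 × 1.496×10^8 = 1.73536×10^9 km.
Semi-major axis of the transfer orbit: a_t = (3.02192×10^8 + 1.73536×10^9)/2 = 1.018776×10^9 km.
Circular speed at r₁: v₁ = √(μ/r₁) = √(1.327×10^11/3.02192×10^8) = 20.9553 km/s.
Transfer-orbit speed at r₁ (vis-viva): v_p = √[μ(2/r₁ − 1/a_t)] = 27.3495 km/s.
First burn Δv₁ = |v_p − v₁| = 6.394 km/s.
Circular speed at r₂: v₂ = √(μ/r₂) = 8.745 km/s.
Transfer-orbit speed at r₂: v_a = √[μ(2/r₂ − 1/a_t)] = 4.763 km/s.
Second burn Δv₂ = |v₂ − v_a| = 3.982 km/s.
Total Δv = Δv₁ + Δv₂ = 10.38 km/s.

Δv = 10.4 km/s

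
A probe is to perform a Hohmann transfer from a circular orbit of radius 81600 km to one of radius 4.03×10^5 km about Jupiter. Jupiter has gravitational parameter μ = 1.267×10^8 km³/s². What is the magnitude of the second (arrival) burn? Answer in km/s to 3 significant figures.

Δv₂ = 7.44 km/s

The Hohmann ellipse has a_t = (r₁ + r₂)/2 = 2.423×10^5 km.
Circular speed at r = 4.030×10^5 km: v_c = √(μ/r) = 17.731 km/s.
Vis-viva on the transfer ellipse at r = 4.030×10^5 km gives v_t = √[μ(2/r − 1/a_t)] = 10.290 km/s.
Δv₂ = |v_t − v_c| = |10.290 − 17.731| = 7.441 km/s.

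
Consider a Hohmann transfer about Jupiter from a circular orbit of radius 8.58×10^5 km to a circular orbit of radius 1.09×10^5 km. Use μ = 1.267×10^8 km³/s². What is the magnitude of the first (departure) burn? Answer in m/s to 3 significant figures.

Semi-major axis of the transfer orbit: a_t = (8.580×10^5 + 1.090×10^5)/2 = 4.835×10^5 km.
Circular speed at r = 8.580×10^5 km: v_c = √(μ/r) = 12.152 km/s.
Transfer-orbit speed at the same r (vis-viva, a = a_t): v_t = √[μ(2/r − 1/a_t)] = 5.7698 km/s.
Δv₁ = |v_t − v_c| = |5.7698 − 12.152| = 6.382 km/s.

Δv₁ = 6380 m/s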